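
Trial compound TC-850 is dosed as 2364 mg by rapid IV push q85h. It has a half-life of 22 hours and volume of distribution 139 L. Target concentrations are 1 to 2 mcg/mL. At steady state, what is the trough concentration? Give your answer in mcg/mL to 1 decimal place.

1.3 mcg/mL

Over one 85-h interval, 85/22 ≈ 3.8636 half-lives elapse, leaving f ≈ 0.0687 of each dose.
Accumulation ratio R = 1/(1 − f) ≈ 1/0.9313 ≈ 1.0738.
Each bolus raises the concentration by D/Vd = 2364/139 ≈ 17.007 mcg/mL.
Steady-state peak Cmax,ss = C₀·R ≈ 17.007 × 1.0738 ≈ 18.262 mcg/mL.
One interval later, Cmin,ss = Cmax,ss·e^(−kτ) ≈ 18.262 × 0.0687 ≈ 1.255 mcg/mL.
Trough 1.3 mcg/mL vs MEC 1 mcg/mL: adequate.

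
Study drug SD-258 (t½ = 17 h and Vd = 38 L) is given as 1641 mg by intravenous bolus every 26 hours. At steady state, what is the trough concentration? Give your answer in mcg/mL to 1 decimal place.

k = ln2/t½ = ln2/17 ≈ 0.040773 h⁻¹; fraction remaining f = e^(−kτ) = e^(−0.040773×26) ≈ 0.3464.
Accumulation ratio R = 1/(1 − f) ≈ 1/0.6536 ≈ 1.5300.
Each bolus raises the concentration by D/Vd = 1641/38 ≈ 43.184 mcg/mL.
Steady-state peak Cmax,ss = C₀·R ≈ 43.184 × 1.5300 ≈ 66.072 mcg/mL.
One interval later, Cmin,ss = Cmax,ss·e^(−kτ) ≈ 66.072 × 0.3464 ≈ 22.887 mcg/mL.

22.9 mcg/mL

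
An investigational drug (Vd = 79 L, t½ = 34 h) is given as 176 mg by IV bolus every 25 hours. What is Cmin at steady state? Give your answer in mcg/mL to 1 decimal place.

Over one 25-h interval, 25/34 ≈ 0.73529 half-lives elapse, leaving f ≈ 0.6007 of each dose.
Single-dose peak C₀ = D/Vd = 176/79 ≈ 2.228 mcg/mL.
Steady-state trough Cmin,ss = C₀·f/(1−f) ≈ 2.228 × 0.6007/0.3993 ≈ 3.352 mcg/mL.

3.4 mcg/mL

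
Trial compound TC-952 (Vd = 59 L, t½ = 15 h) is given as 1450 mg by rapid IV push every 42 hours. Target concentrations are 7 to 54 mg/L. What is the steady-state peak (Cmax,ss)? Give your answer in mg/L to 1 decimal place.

k = ln2/t½ = ln2/15 ≈ 0.046210 h⁻¹; fraction remaining f = e^(−kτ) = e^(−0.046210×42) ≈ 0.1436.
At steady state, accumulation factor R = 1/(1 − e^(−kτ)) ≈ 1.1677.
Single-dose peak C₀ = D/Vd = 1450/59 ≈ 24.576 mg/L.
Steady-state peak Cmax,ss = C₀·R ≈ 24.576 × 1.1677 ≈ 28.697 mg/L.
Peak 28.7 mg/L vs MTC 54 mg/L: below toxic threshold.

28.7 mg/L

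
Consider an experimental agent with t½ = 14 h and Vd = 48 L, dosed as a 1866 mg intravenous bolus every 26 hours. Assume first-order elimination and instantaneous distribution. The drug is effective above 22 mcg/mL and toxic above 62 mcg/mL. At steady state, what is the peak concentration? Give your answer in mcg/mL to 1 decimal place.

53.7 mcg/mL

τ/t½ = 26/14 ≈ 1.8571, so fraction remaining f = (1/2)^(26/14) ≈ 0.2760.
At steady state, accumulation factor R = 1/(1 − e^(−kτ)) ≈ 1.3812.
Single-dose peak C₀ = D/Vd = 1866/48 ≈ 38.875 mcg/mL.
Steady-state peak Cmax,ss = C₀·R ≈ 38.875 × 1.3812 ≈ 53.694 mcg/mL.
Peak 53.7 mcg/mL vs MTC 62 mcg/mL: below toxic threshold.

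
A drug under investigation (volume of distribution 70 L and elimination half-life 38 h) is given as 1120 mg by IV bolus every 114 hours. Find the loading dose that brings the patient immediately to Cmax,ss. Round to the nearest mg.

1280 mg

f = (1/2)^(114/38) ≈ 0.125000; accumulation ratio R = 1/(1−f) ≈ 1.14286.
Loading dose to hit Cmax,ss on first dose: D_load = D_maint·R ≈ 1120 × 1.14286 ≈ 1280.00 mg.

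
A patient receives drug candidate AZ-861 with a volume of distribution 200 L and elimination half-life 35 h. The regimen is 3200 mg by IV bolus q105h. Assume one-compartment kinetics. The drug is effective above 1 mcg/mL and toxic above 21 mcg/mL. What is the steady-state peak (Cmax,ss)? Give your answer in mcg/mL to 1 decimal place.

18.3 mcg/mL

τ = 105 h = 3 half-lives, so f = (1/2)^3 = 0.125.
At steady state, R = 1/(1 − 0.125) = 8/7.
Single-dose peak C₀ = D/Vd = 3200/200 = 16 mcg/mL.
Steady-state peak Cmax,ss = C₀·R = 16 × 8/7 ≈ 18.286 mcg/mL.
Peak 18.3 mcg/mL vs MTC 21 mcg/mL: below toxic threshold.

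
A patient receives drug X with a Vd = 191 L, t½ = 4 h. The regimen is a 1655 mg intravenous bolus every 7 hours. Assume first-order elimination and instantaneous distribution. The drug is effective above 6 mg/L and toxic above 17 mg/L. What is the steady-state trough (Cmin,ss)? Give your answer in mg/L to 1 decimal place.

3.7 mg/L

k = ln2/t½ = ln2/4 ≈ 0.173287 h⁻¹; fraction remaining f = e^(−kτ) = e^(−0.173287×7) ≈ 0.2973.
At steady state, accumulation factor R = 1/(1 − e^(−kτ)) ≈ 1.4231.
Each bolus raises the concentration by D/Vd = 1655/191 ≈ 8.665 mg/L.
Steady-state peak Cmax,ss = C₀·R ≈ 8.665 × 1.4231 ≈ 12.331 mg/L.
Steady-state trough Cmin,ss = Cmax,ss·f ≈ 12.331 × 0.2973 ≈ 3.666 mg/L.
Trough 3.7 mg/L vs MEC 6 mg/L: subtherapeutic.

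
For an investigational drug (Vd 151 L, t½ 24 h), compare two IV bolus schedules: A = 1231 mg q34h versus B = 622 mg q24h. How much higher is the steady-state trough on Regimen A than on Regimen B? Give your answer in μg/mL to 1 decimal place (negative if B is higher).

0.8 μg/mL

Regimen A: f = (1/2)^(34/24) ≈ 0.3746; Cmin,ss = (1231/151)·f/(1−f) ≈ 4.883 μg/mL.
Regimen B: f = (1/2)^(24/24) ≈ 0.5000; Cmin,ss = (622/151)·f/(1−f) ≈ 4.119 μg/mL.
Difference ≈ 4.883 − 4.119 ≈ 0.764 μg/mL.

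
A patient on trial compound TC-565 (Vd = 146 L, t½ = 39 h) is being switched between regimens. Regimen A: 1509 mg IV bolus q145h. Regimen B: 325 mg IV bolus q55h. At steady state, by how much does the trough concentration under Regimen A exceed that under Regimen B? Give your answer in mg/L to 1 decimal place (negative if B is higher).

-0.5 mg/L

Regimen A: f = (1/2)^(145/39) ≈ 0.0760; Cmin,ss = (1509/146)·f/(1−f) ≈ 0.850 mg/L.
Regimen B: f = (1/2)^(55/39) ≈ 0.3762; Cmin,ss = (325/146)·f/(1−f) ≈ 1.342 mg/L.
Difference ≈ 0.850 − 1.342 ≈ -0.492 mg/L.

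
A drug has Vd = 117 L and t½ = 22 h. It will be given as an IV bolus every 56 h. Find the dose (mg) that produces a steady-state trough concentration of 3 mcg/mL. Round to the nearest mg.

1698 mg

τ/t½ = 56/22 ≈ 2.5455, so f = (1/2)^(56/22) ≈ 0.171294.
Cmin,ss = (D/Vd)·f/(1−f), so D = Cmin,ss·Vd·(1−f)/f.
D = 3 × 117 × (1−f)/f ≈ 3 × 117 × 4.83792 ≈ 1698.11 mg.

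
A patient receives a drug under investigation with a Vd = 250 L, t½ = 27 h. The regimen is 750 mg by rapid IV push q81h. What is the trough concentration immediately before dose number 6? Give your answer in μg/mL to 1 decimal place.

0.4 μg/mL

f = (1/2)^(τ/t½) = (1/2)^(81/27) ≈ 0.1250.
C₀ = D/Vd = 750/250 ≈ 3.000 μg/mL.
Before the 6th dose, 5 doses have been given. Superposition: Cmin = C₀·(f + f² + … + f^5).
≈ 3.000 × (0.1250 + 0.0156 + 0.0020 + 0.0002 + 0.0000) ≈ 3.000 × 0.1428 ≈ 0.428 μg/mL.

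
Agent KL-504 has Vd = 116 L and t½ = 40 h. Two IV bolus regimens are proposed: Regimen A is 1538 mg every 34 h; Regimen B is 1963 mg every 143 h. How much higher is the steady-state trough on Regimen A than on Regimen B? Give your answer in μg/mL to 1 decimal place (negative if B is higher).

Regimen A: f = (1/2)^(34/40) ≈ 0.5548; Cmin,ss = (1538/116)·f/(1−f) ≈ 16.523 μg/mL.
Regimen B: f = (1/2)^(143/40) ≈ 0.0839; Cmin,ss = (1963/116)·f/(1−f) ≈ 1.550 μg/mL.
Difference ≈ 16.523 − 1.550 ≈ 14.973 μg/mL.

15.0 μg/mL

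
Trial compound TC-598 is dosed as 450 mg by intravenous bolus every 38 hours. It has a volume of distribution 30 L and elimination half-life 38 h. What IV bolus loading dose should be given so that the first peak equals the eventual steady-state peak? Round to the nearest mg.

f = (1/2)^(38/38) ≈ 0.500000; accumulation ratio R = 1/(1−f) ≈ 2.00000.
Loading dose to hit Cmax,ss on first dose: D_load = D_maint·R ≈ 450 × 2.00000 ≈ 900.00 mg.

900 mg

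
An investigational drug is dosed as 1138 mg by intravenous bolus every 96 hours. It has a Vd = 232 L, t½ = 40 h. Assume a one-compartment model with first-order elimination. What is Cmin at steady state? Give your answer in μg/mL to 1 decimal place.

1.1 μg/mL

τ/t½ = 96/40 ≈ 2.4, so fraction remaining f = (1/2)^(96/40) ≈ 0.1895.
Single-dose peak C₀ = D/Vd = 1138/232 ≈ 4.905 μg/mL.
Steady-state trough Cmin,ss = C₀·f/(1−f) ≈ 4.905 × 0.1895/0.8105 ≈ 1.147 μg/mL.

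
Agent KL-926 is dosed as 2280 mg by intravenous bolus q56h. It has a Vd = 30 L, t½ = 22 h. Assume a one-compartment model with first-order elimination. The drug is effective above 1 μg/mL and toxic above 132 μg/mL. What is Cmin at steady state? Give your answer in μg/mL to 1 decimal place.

15.7 μg/mL

k = ln2/t½ = ln2/22 ≈ 0.031507 h⁻¹; fraction remaining f = e^(−kτ) = e^(−0.031507×56) ≈ 0.1713.
Single-dose peak C₀ = D/Vd = 2280/30 ≈ 76.000 μg/mL.
Steady-state trough Cmin,ss = C₀·f/(1−f) ≈ 76.000 × 0.1713/0.8287 ≈ 15.710 μg/mL.
Trough 15.7 μg/mL vs MEC 1 μg/mL: adequate.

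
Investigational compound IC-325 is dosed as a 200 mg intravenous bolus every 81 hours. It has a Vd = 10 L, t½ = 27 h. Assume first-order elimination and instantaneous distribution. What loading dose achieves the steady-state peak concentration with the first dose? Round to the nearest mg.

f = (1/2)^(81/27) ≈ 0.125000; accumulation ratio R = 1/(1−f) ≈ 1.14286.
Loading dose to hit Cmax,ss on first dose: D_load = D_maint·R ≈ 200 × 1.14286 ≈ 228.57 mg.

229 mg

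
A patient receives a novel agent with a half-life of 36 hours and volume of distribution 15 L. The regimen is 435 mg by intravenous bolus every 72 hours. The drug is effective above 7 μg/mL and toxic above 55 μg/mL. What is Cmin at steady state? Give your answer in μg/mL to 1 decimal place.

τ = 72 h = 2 half-lives, so f = (1/2)^2 = 0.25.
At steady state, R = 1/(1 − 0.25) = 4/3.
Single-dose peak C₀ = D/Vd = 435/15 = 29 μg/mL.
Steady-state peak Cmax,ss = C₀·R = 29 × 4/3 ≈ 38.667 μg/mL.
Steady-state trough Cmin,ss = Cmax,ss·f ≈ 38.667 × 0.25 ≈ 9.667 μg/mL.
Trough 9.7 μg/mL vs MEC 7 μg/mL: adequate.

9.7 μg/mL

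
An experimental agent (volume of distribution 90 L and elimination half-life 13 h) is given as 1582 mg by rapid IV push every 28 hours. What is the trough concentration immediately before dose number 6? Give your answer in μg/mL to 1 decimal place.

f = (1/2)^(τ/t½) = (1/2)^(28/13) ≈ 0.2247.
C₀ = D/Vd = 1582/90 ≈ 17.578 μg/mL.
Before the 6th dose, 5 doses have been given. Superposition: Cmin = C₀·(f + f² + … + f^5).
≈ 17.578 × (0.2247 + 0.0505 + 0.0113 + 0.0025 + 0.0006) ≈ 17.578 × 0.2896 ≈ 5.091 μg/mL.

5.1 μg/mL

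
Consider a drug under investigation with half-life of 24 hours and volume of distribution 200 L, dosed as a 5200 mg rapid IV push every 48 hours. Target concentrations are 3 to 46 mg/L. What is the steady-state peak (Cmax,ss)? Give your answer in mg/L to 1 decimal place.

The dosing interval is 2 half-lives, so f = 2^(−2) = 0.25.
At steady state, R = 1/(1 − 0.25) = 4/3.
Single-dose peak C₀ = D/Vd = 5200/200 = 26 mg/L.
Steady-state peak Cmax,ss = C₀·R = 26 × 4/3 ≈ 34.667 mg/L.
Peak 34.7 mg/L vs MTC 46 mg/L: below toxic threshold.

34.7 mg/L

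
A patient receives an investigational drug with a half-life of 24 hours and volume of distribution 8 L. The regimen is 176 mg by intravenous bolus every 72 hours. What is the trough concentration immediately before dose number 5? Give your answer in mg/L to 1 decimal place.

3.1 mg/L

f = (1/2)^(τ/t½) = (1/2)^(72/24) ≈ 0.1250.
C₀ = D/Vd = 176/8 ≈ 22.000 mg/L.
Before the 5th dose, 4 doses have been given. Superposition: Cmin = C₀·(f + f² + … + f^4).
≈ 22.000 × (0.1250 + 0.0156 + 0.0020 + 0.0002) ≈ 22.000 × 0.1428 ≈ 3.142 mg/L.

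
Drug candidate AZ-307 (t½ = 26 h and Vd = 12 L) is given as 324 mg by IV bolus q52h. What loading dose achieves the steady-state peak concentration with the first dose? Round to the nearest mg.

f = (1/2)^(52/26) ≈ 0.250000; accumulation ratio R = 1/(1−f) ≈ 1.33333.
Loading dose to hit Cmax,ss on first dose: D_load = D_maint·R ≈ 324 × 1.33333 ≈ 432.00 mg.

432 mg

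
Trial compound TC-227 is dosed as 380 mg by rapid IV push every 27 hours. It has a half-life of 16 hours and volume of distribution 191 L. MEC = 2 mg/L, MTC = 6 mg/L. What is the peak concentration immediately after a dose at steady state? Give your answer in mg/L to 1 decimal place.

τ/t½ = 27/16 ≈ 1.6875, so fraction remaining f = (1/2)^(27/16) ≈ 0.3105.
Accumulation ratio R = 1/(1 − f) ≈ 1/0.6895 ≈ 1.4503.
Single-dose peak C₀ = D/Vd = 380/191 ≈ 1.990 mg/L.
Steady-state peak Cmax,ss = C₀·R ≈ 1.990 × 1.4503 ≈ 2.886 mg/L.
Peak 2.9 mg/L vs MTC 6 mg/L: below toxic threshold.

2.9 mg/L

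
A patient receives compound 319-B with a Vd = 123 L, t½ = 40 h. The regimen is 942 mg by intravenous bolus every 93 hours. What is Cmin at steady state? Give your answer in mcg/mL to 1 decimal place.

Over one 93-h interval, 93/40 ≈ 2.325 half-lives elapse, leaving f ≈ 0.1996 of each dose.
Single-dose peak C₀ = D/Vd = 942/123 ≈ 7.659 mcg/mL.
Steady-state trough Cmin,ss = C₀·f/(1−f) ≈ 7.659 × 0.1996/0.8004 ≈ 1.910 mcg/mL.

1.9 mcg/mL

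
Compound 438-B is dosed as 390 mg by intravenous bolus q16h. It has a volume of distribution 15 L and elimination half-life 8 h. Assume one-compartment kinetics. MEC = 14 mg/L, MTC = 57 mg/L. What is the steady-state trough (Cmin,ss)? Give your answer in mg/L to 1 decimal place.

8.7 mg/L

The dosing interval is 2 half-lives, so f = 2^(−2) = 0.25.
At steady state, R = 1/(1 − 0.25) = 4/3.
Single-dose peak C₀ = D/Vd = 390/15 = 26 mg/L.
Steady-state peak Cmax,ss = C₀·R = 26 × 4/3 ≈ 34.667 mg/L.
Steady-state trough Cmin,ss = Cmax,ss·f ≈ 34.667 × 0.25 ≈ 8.667 mg/L.
Trough 8.7 mg/L vs MEC 14 mg/L: subtherapeutic.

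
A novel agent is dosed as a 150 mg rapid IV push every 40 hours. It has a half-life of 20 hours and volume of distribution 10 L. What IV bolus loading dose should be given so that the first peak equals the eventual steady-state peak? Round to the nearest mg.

f = (1/2)^(40/20) ≈ 0.250000; accumulation ratio R = 1/(1−f) ≈ 1.33333.
Loading dose to hit Cmax,ss on first dose: D_load = D_maint·R ≈ 150 × 1.33333 ≈ 200.00 mg.

200 mg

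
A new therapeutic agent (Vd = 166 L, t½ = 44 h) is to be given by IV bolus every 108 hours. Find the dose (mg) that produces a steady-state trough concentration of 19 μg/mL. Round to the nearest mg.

14134 mg

τ/t½ = 108/44 ≈ 2.4545, so f = (1/2)^(108/44) ≈ 0.182435.
Cmin,ss = (D/Vd)·f/(1−f), so D = Cmin,ss·Vd·(1−f)/f.
D = 19 × 166 × (1−f)/f ≈ 19 × 166 × 4.48140 ≈ 14134.34 mg.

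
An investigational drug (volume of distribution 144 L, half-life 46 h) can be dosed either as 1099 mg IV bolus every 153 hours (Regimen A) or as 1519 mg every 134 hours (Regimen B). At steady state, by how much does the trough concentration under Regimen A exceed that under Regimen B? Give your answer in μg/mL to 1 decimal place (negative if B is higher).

Regimen A: f = (1/2)^(153/46) ≈ 0.0997; Cmin,ss = (1099/144)·f/(1−f) ≈ 0.845 μg/mL.
Regimen B: f = (1/2)^(134/46) ≈ 0.1328; Cmin,ss = (1519/144)·f/(1−f) ≈ 1.615 μg/mL.
Difference ≈ 0.845 − 1.615 ≈ -0.770 μg/mL.

-0.8 μg/mL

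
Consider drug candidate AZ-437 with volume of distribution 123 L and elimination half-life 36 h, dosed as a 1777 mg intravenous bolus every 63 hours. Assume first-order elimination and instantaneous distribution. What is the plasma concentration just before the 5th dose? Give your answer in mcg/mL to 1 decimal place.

6.1 mcg/mL

f = (1/2)^(τ/t½) = (1/2)^(63/36) ≈ 0.2973.
C₀ = D/Vd = 1777/123 ≈ 14.447 mcg/mL.
Before the 5th dose, 4 doses have been given. Superposition: Cmin = C₀·(f + f² + … + f^4).
≈ 14.447 × (0.2973 + 0.0884 + 0.0263 + 0.0078) ≈ 14.447 × 0.4198 ≈ 6.065 mcg/mL.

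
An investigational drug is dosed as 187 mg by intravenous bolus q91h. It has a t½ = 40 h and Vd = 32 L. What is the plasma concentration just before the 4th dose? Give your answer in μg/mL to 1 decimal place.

1.5 μg/mL

f = (1/2)^(τ/t½) = (1/2)^(91/40) ≈ 0.2066.
C₀ = D/Vd = 187/32 ≈ 5.844 μg/mL.
Before the 4th dose, 3 doses have been given. Superposition: Cmin = C₀·(f + f² + … + f^3).
≈ 5.844 × (0.2066 + 0.0427 + 0.0088) ≈ 5.844 × 0.2581 ≈ 1.508 μg/mL.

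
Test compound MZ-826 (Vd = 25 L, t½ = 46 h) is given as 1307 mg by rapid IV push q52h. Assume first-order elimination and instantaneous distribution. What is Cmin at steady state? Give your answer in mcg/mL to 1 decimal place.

k = ln2/t½ = ln2/46 ≈ 0.015068 h⁻¹; fraction remaining f = e^(−kτ) = e^(−0.015068×52) ≈ 0.4568.
Accumulation ratio R = 1/(1 − f) ≈ 1/0.5432 ≈ 1.8409.
Each bolus raises the concentration by D/Vd = 1307/25 ≈ 52.280 mcg/mL.
Steady-state peak Cmax,ss = C₀·R ≈ 52.280 × 1.8409 ≈ 96.242 mcg/mL.
Steady-state trough Cmin,ss = Cmax,ss·f ≈ 96.242 × 0.4568 ≈ 43.963 mcg/mL.

44.0 mcg/mL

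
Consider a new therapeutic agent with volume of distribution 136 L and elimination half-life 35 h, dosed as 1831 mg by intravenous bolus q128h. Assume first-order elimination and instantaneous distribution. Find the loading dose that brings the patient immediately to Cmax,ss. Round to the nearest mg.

f = (1/2)^(128/35) ≈ 0.079267; accumulation ratio R = 1/(1−f) ≈ 1.08609.
Loading dose to hit Cmax,ss on first dose: D_load = D_maint·R ≈ 1831 × 1.08609 ≈ 1988.63 mg.

1989 mg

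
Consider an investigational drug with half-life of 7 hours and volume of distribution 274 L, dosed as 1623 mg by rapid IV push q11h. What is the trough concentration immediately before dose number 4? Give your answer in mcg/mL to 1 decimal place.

2.9 mcg/mL

f = (1/2)^(τ/t½) = (1/2)^(11/7) ≈ 0.3365.
C₀ = D/Vd = 1623/274 ≈ 5.923 mcg/mL.
Before the 4th dose, 3 doses have been given. Superposition: Cmin = C₀·(f + f² + … + f^3).
≈ 5.923 × (0.3365 + 0.1132 + 0.0381) ≈ 5.923 × 0.4878 ≈ 2.889 mcg/mL.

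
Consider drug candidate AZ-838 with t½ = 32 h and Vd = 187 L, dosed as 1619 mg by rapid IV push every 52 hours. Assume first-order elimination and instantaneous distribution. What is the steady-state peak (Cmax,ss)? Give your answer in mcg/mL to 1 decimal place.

12.8 mcg/mL

τ/t½ = 52/32 ≈ 1.625, so fraction remaining f = (1/2)^(52/32) ≈ 0.3242.
At steady state, accumulation factor R = 1/(1 − e^(−kτ)) ≈ 1.4797.
Each bolus raises the concentration by D/Vd = 1619/187 ≈ 8.658 mcg/mL.
Steady-state peak Cmax,ss = C₀·R ≈ 8.658 × 1.4797 ≈ 12.811 mcg/mL.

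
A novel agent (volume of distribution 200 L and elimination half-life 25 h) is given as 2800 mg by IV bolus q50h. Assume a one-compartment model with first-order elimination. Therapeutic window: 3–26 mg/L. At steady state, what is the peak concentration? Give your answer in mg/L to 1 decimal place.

18.7 mg/L

The dosing interval is 2 half-lives, so f = 2^(−2) = 0.25.
At steady state, R = 1/(1 − 0.25) = 4/3.
Single-dose peak C₀ = D/Vd = 2800/200 = 14 mg/L.
Steady-state peak Cmax,ss = C₀·R = 14 × 4/3 ≈ 18.667 mg/L.
Peak 18.7 mg/L vs MTC 26 mg/L: below toxic threshold.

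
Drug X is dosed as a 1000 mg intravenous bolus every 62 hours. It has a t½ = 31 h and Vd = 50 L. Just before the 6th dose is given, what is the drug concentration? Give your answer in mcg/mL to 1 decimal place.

f = (1/2)^(τ/t½) = (1/2)^(62/31) ≈ 0.2500.
C₀ = D/Vd = 1000/50 ≈ 20.000 mcg/mL.
Before the 6th dose, 5 doses have been given. Superposition: Cmin = C₀·(f + f² + … + f^5).
≈ 20.000 × (0.2500 + 0.0625 + 0.0156 + 0.0039 + 0.0010) ≈ 20.000 × 0.3330 ≈ 6.660 mcg/mL.

6.7 mcg/mL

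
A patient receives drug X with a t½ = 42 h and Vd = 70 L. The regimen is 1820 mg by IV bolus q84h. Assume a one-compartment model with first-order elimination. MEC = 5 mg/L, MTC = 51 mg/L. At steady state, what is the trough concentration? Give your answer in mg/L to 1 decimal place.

τ = 84 h = 2 half-lives, so f = (1/2)^2 = 0.25.
At steady state, R = 1/(1 − 0.25) = 4/3.
Single-dose peak C₀ = D/Vd = 1820/70 = 26 mg/L.
Steady-state peak Cmax,ss = C₀·R = 26 × 4/3 ≈ 34.667 mg/L.
Steady-state trough Cmin,ss = Cmax,ss·f ≈ 34.667 × 0.25 ≈ 8.667 mg/L.
Trough 8.7 mg/L vs MEC 5 mg/L: adequate.

8.7 mg/L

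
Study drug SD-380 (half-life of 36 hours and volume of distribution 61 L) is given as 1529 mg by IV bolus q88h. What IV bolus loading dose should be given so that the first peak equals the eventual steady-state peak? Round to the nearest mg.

f = (1/2)^(88/36) ≈ 0.183717; accumulation ratio R = 1/(1−f) ≈ 1.22507.
Loading dose to hit Cmax,ss on first dose: D_load = D_maint·R ≈ 1529 × 1.22507 ≈ 1873.13 mg.

1873 mg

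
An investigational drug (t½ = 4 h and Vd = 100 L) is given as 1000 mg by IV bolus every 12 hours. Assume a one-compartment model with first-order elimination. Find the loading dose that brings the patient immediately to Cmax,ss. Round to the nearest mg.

1143 mg

f = (1/2)^(12/4) ≈ 0.125000; accumulation ratio R = 1/(1−f) ≈ 1.14286.
Loading dose to hit Cmax,ss on first dose: D_load = D_maint·R ≈ 1000 × 1.14286 ≈ 1142.86 mg.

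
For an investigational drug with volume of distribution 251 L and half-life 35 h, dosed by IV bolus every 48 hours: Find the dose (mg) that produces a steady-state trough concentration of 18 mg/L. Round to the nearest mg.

τ/t½ = 48/35 ≈ 1.3714, so f = (1/2)^(48/35) ≈ 0.386508.
Cmin,ss = (D/Vd)·f/(1−f), so D = Cmin,ss·Vd·(1−f)/f.
D = 18 × 251 × (1−f)/f ≈ 18 × 251 × 1.58727 ≈ 7171.29 mg.

7171 mg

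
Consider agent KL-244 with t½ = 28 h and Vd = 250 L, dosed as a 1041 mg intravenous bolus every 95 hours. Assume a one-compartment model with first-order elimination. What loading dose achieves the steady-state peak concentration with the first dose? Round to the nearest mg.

f = (1/2)^(95/28) ≈ 0.095202; accumulation ratio R = 1/(1−f) ≈ 1.10522.
Loading dose to hit Cmax,ss on first dose: D_load = D_maint·R ≈ 1041 × 1.10522 ≈ 1150.53 mg.

1151 mg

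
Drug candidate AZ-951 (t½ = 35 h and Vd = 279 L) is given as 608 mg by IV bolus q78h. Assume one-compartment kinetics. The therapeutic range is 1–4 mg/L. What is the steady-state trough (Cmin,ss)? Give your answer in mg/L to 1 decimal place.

0.6 mg/L

k = ln2/t½ = ln2/35 ≈ 0.019804 h⁻¹; fraction remaining f = e^(−kτ) = e^(−0.019804×78) ≈ 0.2134.
At steady state, accumulation factor R = 1/(1 − e^(−kτ)) ≈ 1.2713.
Single-dose peak C₀ = D/Vd = 608/279 ≈ 2.179 mg/L.
Steady-state peak Cmax,ss = C₀·R ≈ 2.179 × 1.2713 ≈ 2.770 mg/L.
One interval later, Cmin,ss = Cmax,ss·e^(−kτ) ≈ 2.770 × 0.2134 ≈ 0.591 mg/L.
Trough 0.6 mg/L vs MEC 1 mg/L: subtherapeutic.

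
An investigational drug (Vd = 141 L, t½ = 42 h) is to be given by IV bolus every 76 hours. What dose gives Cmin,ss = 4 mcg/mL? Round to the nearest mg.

1413 mg

τ/t½ = 76/42 ≈ 1.8095, so f = (1/2)^(76/42) ≈ 0.285285.
Cmin,ss = (D/Vd)·f/(1−f), so D = Cmin,ss·Vd·(1−f)/f.
D = 4 × 141 × (1−f)/f ≈ 4 × 141 × 2.50527 ≈ 1412.97 mg.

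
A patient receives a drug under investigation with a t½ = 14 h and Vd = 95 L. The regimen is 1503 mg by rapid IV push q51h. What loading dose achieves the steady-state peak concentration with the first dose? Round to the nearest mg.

1634 mg

f = (1/2)^(51/14) ≈ 0.080055; accumulation ratio R = 1/(1−f) ≈ 1.08702.
Loading dose to hit Cmax,ss on first dose: D_load = D_maint·R ≈ 1503 × 1.08702 ≈ 1633.79 mg.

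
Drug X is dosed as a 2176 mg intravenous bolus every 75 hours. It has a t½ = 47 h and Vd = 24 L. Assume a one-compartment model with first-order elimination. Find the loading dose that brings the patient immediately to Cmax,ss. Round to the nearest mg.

f = (1/2)^(75/47) ≈ 0.330851; accumulation ratio R = 1/(1−f) ≈ 1.49444.
Loading dose to hit Cmax,ss on first dose: D_load = D_maint·R ≈ 2176 × 1.49444 ≈ 3251.90 mg.

3252 mg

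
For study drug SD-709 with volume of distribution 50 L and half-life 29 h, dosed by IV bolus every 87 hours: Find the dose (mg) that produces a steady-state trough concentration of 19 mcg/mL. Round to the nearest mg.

6650 mg

τ/t½ = 87/29 ≈ 3, so f = (1/2)^(87/29) ≈ 0.125000.
Cmin,ss = (D/Vd)·f/(1−f), so D = Cmin,ss·Vd·(1−f)/f.
D = 19 × 50 × (1−f)/f ≈ 19 × 50 × 7.00000 ≈ 6650.00 mg.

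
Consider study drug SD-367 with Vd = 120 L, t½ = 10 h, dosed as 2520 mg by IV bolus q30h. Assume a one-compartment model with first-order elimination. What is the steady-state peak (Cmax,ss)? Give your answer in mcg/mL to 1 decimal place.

24.0 mcg/mL

τ = 30 h = 3 half-lives, so f = (1/2)^3 = 0.125.
Accumulation ratio R = 1/(1 − f) = 1/0.875 = 8/7.
Single-dose peak C₀ = D/Vd = 2520/120 = 21 mcg/mL.
Steady-state peak Cmax,ss = C₀·R = 21 × 8/7 ≈ 24.000 mcg/mL.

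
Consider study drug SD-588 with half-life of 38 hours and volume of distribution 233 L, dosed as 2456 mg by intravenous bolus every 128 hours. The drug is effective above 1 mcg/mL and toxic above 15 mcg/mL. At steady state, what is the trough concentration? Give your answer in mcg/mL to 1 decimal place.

1.1 mcg/mL

Over one 128-h interval, 128/38 ≈ 3.3684 half-lives elapse, leaving f ≈ 0.0968 of each dose.
Each bolus raises the concentration by D/Vd = 2456/233 ≈ 10.541 mcg/mL.
Steady-state trough Cmin,ss = C₀·f/(1−f) ≈ 10.541 × 0.0968/0.9032 ≈ 1.130 mcg/mL.
Trough 1.1 mcg/mL vs MEC 1 mcg/mL: adequate.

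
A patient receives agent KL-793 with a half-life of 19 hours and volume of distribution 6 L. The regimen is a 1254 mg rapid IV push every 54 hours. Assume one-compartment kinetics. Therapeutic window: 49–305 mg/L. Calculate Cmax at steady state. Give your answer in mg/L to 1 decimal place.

242.9 mg/L

k = ln2/t½ = ln2/19 ≈ 0.036481 h⁻¹; fraction remaining f = e^(−kτ) = e^(−0.036481×54) ≈ 0.1395.
At steady state, accumulation factor R = 1/(1 − e^(−kτ)) ≈ 1.1621.
Single-dose peak C₀ = D/Vd = 1254/6 ≈ 209.000 mg/L.
Steady-state peak Cmax,ss = C₀·R ≈ 209.000 × 1.1621 ≈ 242.879 mg/L.
Peak 242.9 mg/L vs MTC 305 mg/L: below toxic threshold.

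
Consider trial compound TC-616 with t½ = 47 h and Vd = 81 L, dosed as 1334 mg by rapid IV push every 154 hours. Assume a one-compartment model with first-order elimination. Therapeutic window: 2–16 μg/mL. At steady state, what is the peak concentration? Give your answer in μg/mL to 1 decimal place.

Over one 154-h interval, 154/47 ≈ 3.2766 half-lives elapse, leaving f ≈ 0.1032 of each dose.
Accumulation ratio R = 1/(1 − f) ≈ 1/0.8968 ≈ 1.1151.
Each bolus raises the concentration by D/Vd = 1334/81 ≈ 16.469 μg/mL.
Cmax,ss = C₀/(1 − f) ≈ 16.469/0.8968 ≈ 18.364 μg/mL.
Peak 18.4 μg/mL vs MTC 16 μg/mL: exceeds toxic threshold.

18.4 μg/mL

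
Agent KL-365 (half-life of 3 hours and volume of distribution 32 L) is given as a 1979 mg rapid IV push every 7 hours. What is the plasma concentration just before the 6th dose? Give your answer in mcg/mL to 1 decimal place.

f = (1/2)^(τ/t½) = (1/2)^(7/3) ≈ 0.1984.
C₀ = D/Vd = 1979/32 ≈ 61.844 mcg/mL.
Before the 6th dose, 5 doses have been given. Superposition: Cmin = C₀·(f + f² + … + f^5).
≈ 61.844 × (0.1984 + 0.0394 + 0.0078 + 0.0015 + 0.0003) ≈ 61.844 × 0.2474 ≈ 15.300 mcg/mL.

15.3 mcg/mL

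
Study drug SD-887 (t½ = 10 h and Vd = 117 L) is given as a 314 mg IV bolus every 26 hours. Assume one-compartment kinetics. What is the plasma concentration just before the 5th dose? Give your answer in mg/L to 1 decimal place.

0.5 mg/L

f = (1/2)^(τ/t½) = (1/2)^(26/10) ≈ 0.1649.
C₀ = D/Vd = 314/117 ≈ 2.684 mg/L.
Before the 5th dose, 4 doses have been given. Superposition: Cmin = C₀·(f + f² + … + f^4).
≈ 2.684 × (0.1649 + 0.0272 + 0.0045 + 0.0007) ≈ 2.684 × 0.1973 ≈ 0.530 mg/L.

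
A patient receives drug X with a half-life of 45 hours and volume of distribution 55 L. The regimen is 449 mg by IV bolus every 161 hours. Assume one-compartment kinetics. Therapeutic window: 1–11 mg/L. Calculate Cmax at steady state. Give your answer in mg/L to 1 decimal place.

8.9 mg/L

τ/t½ = 161/45 ≈ 3.5778, so fraction remaining f = (1/2)^(161/45) ≈ 0.0837.
At steady state, accumulation factor R = 1/(1 − e^(−kτ)) ≈ 1.0913.
Each bolus raises the concentration by D/Vd = 449/55 ≈ 8.164 mg/L.
Steady-state peak Cmax,ss = C₀·R ≈ 8.164 × 1.0913 ≈ 8.909 mg/L.
Peak 8.9 mg/L vs MTC 11 mg/L: below toxic threshold.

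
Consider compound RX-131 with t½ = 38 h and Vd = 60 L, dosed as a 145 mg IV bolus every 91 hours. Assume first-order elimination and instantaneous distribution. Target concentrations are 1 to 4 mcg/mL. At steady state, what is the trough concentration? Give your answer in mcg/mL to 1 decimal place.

0.6 mcg/mL

τ/t½ = 91/38 ≈ 2.3947, so fraction remaining f = (1/2)^(91/38) ≈ 0.1902.
Each bolus raises the concentration by D/Vd = 145/60 ≈ 2.417 mcg/mL.
Steady-state trough Cmin,ss = C₀·f/(1−f) ≈ 2.417 × 0.1902/0.8098 ≈ 0.568 mcg/mL.
Trough 0.6 mcg/mL vs MEC 1 mcg/mL: subtherapeutic.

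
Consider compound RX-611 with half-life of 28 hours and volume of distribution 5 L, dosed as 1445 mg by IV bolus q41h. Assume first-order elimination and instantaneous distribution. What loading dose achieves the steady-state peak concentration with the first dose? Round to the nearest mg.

2266 mg

f = (1/2)^(41/28) ≈ 0.362415; accumulation ratio R = 1/(1−f) ≈ 1.56842.
Loading dose to hit Cmax,ss on first dose: D_load = D_maint·R ≈ 1445 × 1.56842 ≈ 2266.37 mg.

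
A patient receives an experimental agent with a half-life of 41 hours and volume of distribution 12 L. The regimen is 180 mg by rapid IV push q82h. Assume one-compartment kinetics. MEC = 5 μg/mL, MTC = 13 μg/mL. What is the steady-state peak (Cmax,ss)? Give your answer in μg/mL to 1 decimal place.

20.0 μg/mL

τ = 82 h = 2 half-lives, so f = (1/2)^2 = 0.25.
At steady state, R = 1/(1 − 0.25) = 4/3.
Single-dose peak C₀ = D/Vd = 180/12 = 15 μg/mL.
Steady-state peak Cmax,ss = C₀·R = 15 × 4/3 ≈ 20.000 μg/mL.
Peak 20.0 μg/mL vs MTC 13 μg/mL: exceeds toxic threshold.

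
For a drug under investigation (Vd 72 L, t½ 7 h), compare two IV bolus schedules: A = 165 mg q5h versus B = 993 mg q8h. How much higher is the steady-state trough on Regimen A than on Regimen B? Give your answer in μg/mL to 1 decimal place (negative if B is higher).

Regimen A: f = (1/2)^(5/7) ≈ 0.6095; Cmin,ss = (165/72)·f/(1−f) ≈ 3.577 μg/mL.
Regimen B: f = (1/2)^(8/7) ≈ 0.4529; Cmin,ss = (993/72)·f/(1−f) ≈ 11.417 μg/mL.
Difference ≈ 3.577 − 11.417 ≈ -7.840 μg/mL.

-7.8 μg/mL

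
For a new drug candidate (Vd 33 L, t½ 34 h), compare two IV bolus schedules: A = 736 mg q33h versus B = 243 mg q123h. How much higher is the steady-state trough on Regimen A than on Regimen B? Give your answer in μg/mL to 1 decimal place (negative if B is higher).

22.6 μg/mL

Regimen A: f = (1/2)^(33/34) ≈ 0.5103; Cmin,ss = (736/33)·f/(1−f) ≈ 23.241 μg/mL.
Regimen B: f = (1/2)^(123/34) ≈ 0.0815; Cmin,ss = (243/33)·f/(1−f) ≈ 0.653 μg/mL.
Difference ≈ 23.241 − 0.653 ≈ 22.588 μg/mL.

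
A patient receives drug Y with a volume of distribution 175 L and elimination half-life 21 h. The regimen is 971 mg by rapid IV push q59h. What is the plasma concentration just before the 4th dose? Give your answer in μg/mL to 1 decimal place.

0.9 μg/mL

f = (1/2)^(τ/t½) = (1/2)^(59/21) ≈ 0.1426.
C₀ = D/Vd = 971/175 ≈ 5.549 μg/mL.
Before the 4th dose, 3 doses have been given. Superposition: Cmin = C₀·(f + f² + … + f^3).
≈ 5.549 × (0.1426 + 0.0203 + 0.0029) ≈ 5.549 × 0.1658 ≈ 0.920 μg/mL.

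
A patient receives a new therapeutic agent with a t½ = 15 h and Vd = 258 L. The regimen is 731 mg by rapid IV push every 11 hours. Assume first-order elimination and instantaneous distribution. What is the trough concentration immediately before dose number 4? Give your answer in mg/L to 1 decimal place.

3.3 mg/L

f = (1/2)^(τ/t½) = (1/2)^(11/15) ≈ 0.6015.
C₀ = D/Vd = 731/258 ≈ 2.833 mg/L.
Before the 4th dose, 3 doses have been given. Superposition: Cmin = C₀·(f + f² + … + f^3).
≈ 2.833 × (0.6015 + 0.3618 + 0.2176) ≈ 2.833 × 1.1809 ≈ 3.345 mg/L.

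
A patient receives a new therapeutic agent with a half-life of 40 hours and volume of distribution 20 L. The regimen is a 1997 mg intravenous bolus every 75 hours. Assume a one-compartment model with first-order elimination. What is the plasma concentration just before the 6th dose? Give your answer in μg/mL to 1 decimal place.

f = (1/2)^(τ/t½) = (1/2)^(75/40) ≈ 0.2726.
C₀ = D/Vd = 1997/20 ≈ 99.850 μg/mL.
Before the 6th dose, 5 doses have been given. Superposition: Cmin = C₀·(f + f² + … + f^5).
≈ 99.850 × (0.2726 + 0.0743 + 0.0203 + 0.0055 + 0.0015) ≈ 99.850 × 0.3742 ≈ 37.364 μg/mL.

37.4 μg/mL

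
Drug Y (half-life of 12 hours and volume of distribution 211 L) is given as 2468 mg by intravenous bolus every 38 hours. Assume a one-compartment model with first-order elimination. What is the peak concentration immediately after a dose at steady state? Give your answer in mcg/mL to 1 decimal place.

k = ln2/t½ = ln2/12 ≈ 0.057762 h⁻¹; fraction remaining f = e^(−kτ) = e^(−0.057762×38) ≈ 0.1114.
At steady state, accumulation factor R = 1/(1 − e^(−kτ)) ≈ 1.1254.
Each bolus raises the concentration by D/Vd = 2468/211 ≈ 11.697 mcg/mL.
Steady-state peak Cmax,ss = C₀·R ≈ 11.697 × 1.1254 ≈ 13.164 mcg/mL.

13.2 mcg/mL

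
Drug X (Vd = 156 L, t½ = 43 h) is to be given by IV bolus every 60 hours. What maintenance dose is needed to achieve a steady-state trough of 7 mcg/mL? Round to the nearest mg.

1781 mg

τ/t½ = 60/43 ≈ 1.3953, so f = (1/2)^(60/43) ≈ 0.380153.
Cmin,ss = (D/Vd)·f/(1−f), so D = Cmin,ss·Vd·(1−f)/f.
D = 7 × 156 × (1−f)/f ≈ 7 × 156 × 1.63052 ≈ 1780.53 mg.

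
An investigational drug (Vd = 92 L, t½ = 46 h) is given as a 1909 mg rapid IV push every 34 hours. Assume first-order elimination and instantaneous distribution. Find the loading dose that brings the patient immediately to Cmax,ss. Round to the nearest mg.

4762 mg

f = (1/2)^(34/46) ≈ 0.599100; accumulation ratio R = 1/(1−f) ≈ 2.49439.
Loading dose to hit Cmax,ss on first dose: D_load = D_maint·R ≈ 1909 × 2.49439 ≈ 4761.79 mg.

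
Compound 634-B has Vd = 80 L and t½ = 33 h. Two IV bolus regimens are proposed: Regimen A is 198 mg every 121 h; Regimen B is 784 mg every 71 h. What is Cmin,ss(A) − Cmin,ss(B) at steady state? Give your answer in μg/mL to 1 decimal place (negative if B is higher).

-2.6 μg/mL

Regimen A: f = (1/2)^(121/33) ≈ 0.0787; Cmin,ss = (198/80)·f/(1−f) ≈ 0.211 μg/mL.
Regimen B: f = (1/2)^(71/33) ≈ 0.2251; Cmin,ss = (784/80)·f/(1−f) ≈ 2.847 μg/mL.
Difference ≈ 0.211 − 2.847 ≈ -2.636 μg/mL.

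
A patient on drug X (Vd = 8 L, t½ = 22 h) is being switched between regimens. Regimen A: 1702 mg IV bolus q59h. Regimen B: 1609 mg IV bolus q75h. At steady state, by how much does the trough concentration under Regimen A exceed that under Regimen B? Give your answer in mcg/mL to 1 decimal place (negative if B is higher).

18.4 mcg/mL

Regimen A: f = (1/2)^(59/22) ≈ 0.1558; Cmin,ss = (1702/8)·f/(1−f) ≈ 39.264 mcg/mL.
Regimen B: f = (1/2)^(75/22) ≈ 0.0941; Cmin,ss = (1609/8)·f/(1−f) ≈ 20.892 mcg/mL.
Difference ≈ 39.264 − 20.892 ≈ 18.372 mcg/mL.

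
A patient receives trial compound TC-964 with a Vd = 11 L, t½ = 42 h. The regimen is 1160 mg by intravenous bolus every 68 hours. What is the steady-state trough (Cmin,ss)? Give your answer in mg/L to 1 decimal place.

Over one 68-h interval, 68/42 ≈ 1.619 half-lives elapse, leaving f ≈ 0.3256 of each dose.
Each bolus raises the concentration by D/Vd = 1160/11 ≈ 105.455 mg/L.
Steady-state trough Cmin,ss = C₀·f/(1−f) ≈ 105.455 × 0.3256/0.6744 ≈ 50.914 mg/L.

50.9 mg/L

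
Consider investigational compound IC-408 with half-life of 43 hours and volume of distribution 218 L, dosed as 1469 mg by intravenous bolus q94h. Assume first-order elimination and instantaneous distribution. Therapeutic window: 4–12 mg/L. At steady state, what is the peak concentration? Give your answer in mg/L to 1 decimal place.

τ/t½ = 94/43 ≈ 2.186, so fraction remaining f = (1/2)^(94/43) ≈ 0.2198.
At steady state, accumulation factor R = 1/(1 − e^(−kτ)) ≈ 1.2817.
Each bolus raises the concentration by D/Vd = 1469/218 ≈ 6.739 mg/L.
Steady-state peak Cmax,ss = C₀·R ≈ 6.739 × 1.2817 ≈ 8.637 mg/L.
Peak 8.6 mg/L vs MTC 12 mg/L: below toxic threshold.

8.6 mg/L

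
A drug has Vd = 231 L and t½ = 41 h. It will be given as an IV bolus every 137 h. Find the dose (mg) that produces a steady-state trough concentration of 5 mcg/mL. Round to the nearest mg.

10552 mg

τ/t½ = 137/41 ≈ 3.3415, so f = (1/2)^(137/41) ≈ 0.098655.
Cmin,ss = (D/Vd)·f/(1−f), so D = Cmin,ss·Vd·(1−f)/f.
D = 5 × 231 × (1−f)/f ≈ 5 × 231 × 9.13633 ≈ 10552.46 mg.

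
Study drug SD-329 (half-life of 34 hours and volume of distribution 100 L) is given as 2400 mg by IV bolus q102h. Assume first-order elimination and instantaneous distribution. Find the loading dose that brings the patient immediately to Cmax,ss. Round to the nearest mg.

2743 mg

f = (1/2)^(102/34) ≈ 0.125000; accumulation ratio R = 1/(1−f) ≈ 1.14286.
Loading dose to hit Cmax,ss on first dose: D_load = D_maint·R ≈ 2400 × 1.14286 ≈ 2742.86 mg.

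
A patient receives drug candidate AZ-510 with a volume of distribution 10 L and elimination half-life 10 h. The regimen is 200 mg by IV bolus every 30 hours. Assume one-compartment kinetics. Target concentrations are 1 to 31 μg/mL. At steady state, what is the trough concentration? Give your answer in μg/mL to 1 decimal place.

τ = 30 h = 3 half-lives, so f = (1/2)^3 = 0.125.
Accumulation ratio R = 1/(1 − f) = 1/0.875 = 8/7.
Single-dose peak C₀ = D/Vd = 200/10 = 20 μg/mL.
Steady-state peak Cmax,ss = C₀·R = 20 × 8/7 ≈ 22.857 μg/mL.
Steady-state trough Cmin,ss = Cmax,ss·f ≈ 22.857 × 0.125 ≈ 2.857 μg/mL.
Trough 2.9 μg/mL vs MEC 1 μg/mL: adequate.

2.9 μg/mL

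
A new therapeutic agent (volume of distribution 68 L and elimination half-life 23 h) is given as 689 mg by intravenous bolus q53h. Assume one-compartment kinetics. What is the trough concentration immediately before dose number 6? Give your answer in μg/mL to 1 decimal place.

2.6 μg/mL

f = (1/2)^(τ/t½) = (1/2)^(53/23) ≈ 0.2025.
C₀ = D/Vd = 689/68 ≈ 10.132 μg/mL.
Before the 6th dose, 5 doses have been given. Superposition: Cmin = C₀·(f + f² + … + f^5).
≈ 10.132 × (0.2025 + 0.0410 + 0.0083 + 0.0017 + 0.0003) ≈ 10.132 × 0.2538 ≈ 2.572 μg/mL.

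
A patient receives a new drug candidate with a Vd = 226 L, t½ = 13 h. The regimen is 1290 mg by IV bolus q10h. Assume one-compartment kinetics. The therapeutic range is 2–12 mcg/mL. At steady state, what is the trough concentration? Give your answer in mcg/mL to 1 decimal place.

8.1 mcg/mL

Over one 10-h interval, 10/13 ≈ 0.76923 half-lives elapse, leaving f ≈ 0.5867 of each dose.
At steady state, accumulation factor R = 1/(1 − e^(−kτ)) ≈ 2.4195.
Each bolus raises the concentration by D/Vd = 1290/226 ≈ 5.708 mcg/mL.
Cmax,ss = C₀/(1 − f) ≈ 5.708/0.4133 ≈ 13.811 mcg/mL.
Steady-state trough Cmin,ss = Cmax,ss·f ≈ 13.811 × 0.5867 ≈ 8.103 mcg/mL.
Trough 8.1 mcg/mL vs MEC 2 mcg/mL: adequate.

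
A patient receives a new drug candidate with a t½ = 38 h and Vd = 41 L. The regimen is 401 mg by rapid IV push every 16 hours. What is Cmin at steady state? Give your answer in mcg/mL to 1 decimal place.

28.9 mcg/mL

Over one 16-h interval, 16/38 ≈ 0.42105 half-lives elapse, leaving f ≈ 0.7469 of each dose.
Accumulation ratio R = 1/(1 − f) ≈ 1/0.2531 ≈ 3.9510.
Each bolus raises the concentration by D/Vd = 401/41 ≈ 9.780 mcg/mL.
Cmax,ss = C₀/(1 − f) ≈ 9.780/0.2531 ≈ 38.641 mcg/mL.
Steady-state trough Cmin,ss = Cmax,ss·f ≈ 38.641 × 0.7469 ≈ 28.861 mcg/mL.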